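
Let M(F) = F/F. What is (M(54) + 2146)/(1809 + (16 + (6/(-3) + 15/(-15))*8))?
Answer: 2147/1801 ≈ 1.1921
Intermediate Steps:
M(F) = 1
(M(54) + 2146)/(1809 + (16 + (6/(-3) + 15/(-15))*8)) = (1 + 2146)/(1809 + (16 + (6/(-3) + 15/(-15))*8)) = 2147/(1809 + (16 + (6*(-⅓) + 15*(-1/15))*8)) = 2147/(1809 + (16 + (-2 - 1)*8)) = 2147/(1809 + (16 - 3*8)) = 2147/(1809 + (16 - 24)) = 2147/(1809 - 8) = 2147/1801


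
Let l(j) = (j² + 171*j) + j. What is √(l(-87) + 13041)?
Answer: √5646 ≈ 75.140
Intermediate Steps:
l(j) = j² + 172*j
√(l(-87) + 13041) = √(-87*(172 - 87) + 13041) = √(-87*85 + 13041) = √(-7395 + 13041) = √5646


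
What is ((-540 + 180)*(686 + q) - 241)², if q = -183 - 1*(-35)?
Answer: 37605354241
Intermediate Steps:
q = -148 (q = -183 + 35 = -148)
((-540 + 180)*(686 + q) - 241)² = ((-540 + 180)*(686 - 148) - 241)² = (-360*538 - 241)² = (-193680 - 241)² = (-193921)² = 37605354241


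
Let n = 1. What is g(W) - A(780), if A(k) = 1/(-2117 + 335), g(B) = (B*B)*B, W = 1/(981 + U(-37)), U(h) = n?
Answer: 473483975/843746855688 ≈ 0.00056117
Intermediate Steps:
U(h) = 1
W = 1/982 (W = 1/(981 + 1) = 1/982 ≈ 0.0010183)
g(B) = B³ (g(B) = B²*B = B³)
A(k) = -1/1782 (A(k) = 1/(-1782) = -1/1782)
g(W) - A(780) = (1/982)³ - 1*(-1/1782) = 1/946966168 + 1/1782 = 473483975/843746855688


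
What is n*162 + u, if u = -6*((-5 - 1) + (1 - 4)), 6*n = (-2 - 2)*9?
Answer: -918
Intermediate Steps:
n = -6 (n = ((-2 - 2)*9)/6 = (-4*9)/6 = (⅙)*(-36) = -6)
u = 54 (u = -6*(-6 - 3) = -6*(-9) = 54)
n*162 + u = -6*162 + 54 = -972 + 54 = -918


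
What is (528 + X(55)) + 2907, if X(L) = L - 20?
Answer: 3470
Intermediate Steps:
X(L) = -20 + L
(528 + X(55)) + 2907 = (528 + (-20 + 55)) + 2907 = (528 + 35) + 2907 = 563 + 2907 = 3470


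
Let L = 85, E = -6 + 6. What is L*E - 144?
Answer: -144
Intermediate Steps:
E = 0
L*E - 144 = 85*0 - 144 = 0 - 144 = -144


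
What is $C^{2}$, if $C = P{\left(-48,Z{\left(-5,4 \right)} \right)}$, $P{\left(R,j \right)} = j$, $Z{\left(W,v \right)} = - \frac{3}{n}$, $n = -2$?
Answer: $\frac{9}{4} \approx 2.25$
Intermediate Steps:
$Z{\left(W,v \right)} = \frac{3}{2}$ ($Z{\left(W,v \right)} = - \frac{3}{-2} = \left(-3\right) \left(- \frac{1}{2}\right) = \frac{3}{2}$)
$C = \frac{3}{2} \approx 1.5$
$C^{2} = \left(\frac{3}{2}\right)^{2} = \frac{9}{4}$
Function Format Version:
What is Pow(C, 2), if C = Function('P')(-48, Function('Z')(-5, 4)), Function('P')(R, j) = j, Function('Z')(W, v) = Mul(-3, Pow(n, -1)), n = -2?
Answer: Rational(9, 4) ≈ 2.2500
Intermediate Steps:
Function('Z')(W, v) = Rational(3, 2) (Function('Z')(W, v) = Mul(-3, Pow(-2, -1)) = Mul(-3, Rational(-1, 2)) = Rational(3, 2))
C = Rational(3, 2) ≈ 1.5000
Pow(C, 2) = Pow(Rational(3, 2), 2) = Rational(9, 4)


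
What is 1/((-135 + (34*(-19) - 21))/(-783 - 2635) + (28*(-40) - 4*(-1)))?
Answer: -1709/1906843 ≈ -0.00089625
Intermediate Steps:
1/((-135 + (34*(-19) - 21))/(-783 - 2635) + (28*(-40) - 4*(-1))) = 1/((-135 + (-646 - 21))/(-3418) + (-1120 + 4)) = 1/((-135 - 667)*(-1/3418) - 1116) = 1/(-802*(-1/3418) - 1116) = 1/(401/1709 - 1116) = 1/(-1906843/1709) = -1709/1906843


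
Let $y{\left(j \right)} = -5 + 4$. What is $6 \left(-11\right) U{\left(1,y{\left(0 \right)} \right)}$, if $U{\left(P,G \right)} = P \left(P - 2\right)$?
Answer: $66$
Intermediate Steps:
$y{\left(j \right)} = -1$
$U{\left(P,G \right)} = P \left(-2 + P\right)$
$6 \left(-11\right) U{\left(1,y{\left(0 \right)} \right)} = 6 \left(-11\right) 1 \left(-2 + 1\right) = - 66 \cdot 1 \left(-1\right) = \left(-66\right) \left(-1\right) = 66$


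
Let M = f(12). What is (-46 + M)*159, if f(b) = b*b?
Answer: 15582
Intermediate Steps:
f(b) = b²
M = 144 (M = 12² = 144)
(-46 + M)*159 = (-46 + 144)*159 = 98*159 = 15582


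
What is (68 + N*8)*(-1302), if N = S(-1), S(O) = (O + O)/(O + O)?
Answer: -98952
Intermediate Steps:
S(O) = 1 (S(O) = (2*O)/((2*O)) = (2*O)*(1/(2*O)) = 1)
N = 1
(68 + N*8)*(-1302) = (68 + 1*8)*(-1302) = (68 + 8)*(-1302) = 76*(-1302) = -98952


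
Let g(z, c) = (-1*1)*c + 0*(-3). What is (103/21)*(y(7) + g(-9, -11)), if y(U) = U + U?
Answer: 2575/21 ≈ 122.62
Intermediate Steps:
g(z, c) = -c (g(z, c) = -c + 0 = -c)
y(U) = 2*U
(103/21)*(y(7) + g(-9, -11)) = (103/21)*(2*7 - 1*(-11)) = (103*(1/21))*(14 + 11) = (103/21)*25 = 2575/21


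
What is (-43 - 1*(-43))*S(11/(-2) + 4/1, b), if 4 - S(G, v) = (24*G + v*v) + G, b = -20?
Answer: 0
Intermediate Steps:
S(G, v) = 4 - v² - 25*G (S(G, v) = 4 - ((24*G + v*v) + G) = 4 - ((24*G + v²) + G) = 4 - ((v² + 24*G) + G) = 4 - (v² + 25*G) = 4 + (-v² - 25*G) = 4 - v² - 25*G)
(-43 - 1*(-43))*S(11/(-2) + 4/1, b) = (-43 - 1*(-43))*(4 - 1*(-20)² - 25*(11/(-2) + 4/1)) = (-43 + 43)*(4 - 1*400 - 25*(11*(-½) + 4*1)) = 0*(4 - 400 - 25*(-11/2 + 4)) = 0*(4 - 400 - 25*(-3/2)) = 0*(4 - 400 + 75/2) = 0*(-717/2) = 0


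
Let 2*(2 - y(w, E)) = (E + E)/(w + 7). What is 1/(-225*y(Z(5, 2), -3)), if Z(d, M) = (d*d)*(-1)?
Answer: -2/825 ≈ -0.0024242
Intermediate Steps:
Z(d, M) = -d² (Z(d, M) = d²*(-1) = -d²)
y(w, E) = 2 - E/(7 + w) (y(w, E) = 2 - (E + E)/(2*(w + 7)) = 2 - 2*E/(2*(7 + w)) = 2 - E/(7 + w))
1/(-225*y(Z(5, 2), -3)) = 1/(-225*(14 - 1*(-3) + 2*(-1*5²))/(7 - 1*5²)) = 1/(-225*(14 + 3 + 2*(-1*25))/(7 - 1*25)) = 1/(-225*(14 + 3 + 2*(-25))/(7 - 25)) = 1/(-225*(14 + 3 - 50)/(-18)) = 1/(-(-25)*(-33)/2) = 1/(-225*11/6) = 1/(-825/2) = -2/825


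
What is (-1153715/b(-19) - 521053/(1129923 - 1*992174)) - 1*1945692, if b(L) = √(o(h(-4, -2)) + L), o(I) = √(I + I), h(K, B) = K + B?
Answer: -268017648361/137749 - 1153715/√(-19 + 2*I*√3) ≈ -1.9693e+6 + 2.6146e+5*I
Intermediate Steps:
h(K, B) = B + K
o(I) = √2*√I (o(I) = √(2*I) = √2*√I)
b(L) = √(L + 2*I*√3) (b(L) = √(√2*√(-2 - 4) + L) = √(√2*√(-6) + L) = √(√2*(I*√6) + L) = √(2*I*√3 + L) = √(L + 2*I*√3))
(-1153715/b(-19) - 521053/(1129923 - 1*992174)) - 1*1945692 = (-1153715/√(-19 + 2*I*√3) - 521053/(1129923 - 1*992174)) - 1*1945692 = (-1153715/√(-19 + 2*I*√3) - 521053/(1129923 - 992174)) - 1945692 = (-1153715/√(-19 + 2*I*√3) - 521053/137749) - 1945692 = (-521053/137749 - 1153715/√(-19 + 2*I*√3)) - 1945692 = -268017648361/137749 - 1153715/√(-19 + 2*I*√3)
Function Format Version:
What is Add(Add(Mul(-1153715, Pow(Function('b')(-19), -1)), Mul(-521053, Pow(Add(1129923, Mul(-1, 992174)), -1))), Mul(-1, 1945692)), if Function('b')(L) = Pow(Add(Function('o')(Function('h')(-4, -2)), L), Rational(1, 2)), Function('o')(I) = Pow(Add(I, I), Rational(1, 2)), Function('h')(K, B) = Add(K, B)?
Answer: Add(Rational(-268017648361, 137749), Mul(-1153715, Pow(Add(-19, Mul(2, I, Pow(3, Rational(1, 2)))), Rational(-1, 2)))) ≈ Add(-1.9693e+6, Mul(2.6146e+5, I))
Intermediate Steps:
Function('h')(K, B) = Add(B, K)
Function('o')(I) = Mul(Pow(2, Rational(1, 2)), Pow(I, Rational(1, 2))) (Function('o')(I) = Pow(Mul(2, I), Rational(1, 2)) = Mul(Pow(2, Rational(1, 2)), Pow(I, Rational(1, 2))))
Function('b')(L) = Pow(Add(L, Mul(2, I, Pow(3, Rational(1, 2)))), Rational(1, 2)) (Function('b')(L) = Pow(Add(Mul(Pow(2, Rational(1, 2)), Pow(Add(-2, -4), Rational(1, 2))), L), Rational(1, 2)) = Pow(Add(Mul(Pow(2, Rational(1, 2)), Pow(-6, Rational(1, 2))), L), Rational(1, 2)) = Pow(Add(Mul(Pow(2, Rational(1, 2)), Mul(I, Pow(6, Rational(1, 2)))), L), Rational(1, 2)) = Pow(Add(Mul(2, I, Pow(3, Rational(1, 2))), L), Rational(1, 2)) = Pow(Add(L, Mul(2, I, Pow(3, Rational(1, 2)))), Rational(1, 2)))
Add(Add(Mul(-1153715, Pow(Function('b')(-19), -1)), Mul(-521053, Pow(Add(1129923, Mul(-1, 992174)), -1))), Mul(-1, 1945692)) = Add(Add(Mul(-1153715, Pow(Pow(Add(-19, Mul(2, I, Pow(3, Rational(1, 2)))), Rational(1, 2)), -1)), Mul(-521053, Pow(Add(1129923, Mul(-1, 992174)), -1))), Mul(-1, 1945692)) = Add(Add(Mul(-1153715, Pow(Add(-19, Mul(2, I, Pow(3, Rational(1, 2)))), Rational(-1, 2))), Mul(-521053, Pow(Add(1129923, -992174), -1))), -1945692) = Add(Add(Mul(-1153715, Pow(Add(-19, Mul(2, I, Pow(3, Rational(1, 2)))), Rational(-1, 2))), Mul(-521053, Pow(137749, -1))), -1945692) = Add(Add(Mul(-1153715, Pow(Add(-19, Mul(2, I, Pow(3, Rational(1, 2)))), Rational(-1, 2))), Mul(-521053, Rational(1, 137749))), -1945692) = Add(Add(Mul(-1153715, Pow(Add(-19, Mul(2, I, Pow(3, Rational(1, 2)))), Rational(-1, 2))), Rational(-521053, 137749)), -1945692) = Add(Add(Rational(-521053, 137749), Mul(-1153715, Pow(Add(-19, Mul(2, I, Pow(3, Rational(1, 2)))), Rational(-1, 2)))), -1945692) = Add(Rational(-268017648361, 137749), Mul(-1153715, Pow(Add(-19, Mul(2, I, Pow(3, Rational(1, 2)))), Rational(-1, 2))))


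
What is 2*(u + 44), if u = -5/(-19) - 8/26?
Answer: 21714/247 ≈ 87.911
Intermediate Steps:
u = -11/247 (u = -5*(-1/19) - 8*1/26 = 5/19 - 4/13 = -11/247 ≈ -0.044534)
2*(u + 44) = 2*(-11/247 + 44) = 2*(10857/247) = 21714/247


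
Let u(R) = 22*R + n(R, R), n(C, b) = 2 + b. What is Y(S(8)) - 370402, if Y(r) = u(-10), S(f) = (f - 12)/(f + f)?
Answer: -370630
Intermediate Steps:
S(f) = (-12 + f)/(2*f) (S(f) = (-12 + f)/((2*f)) = (-12 + f)*(1/(2*f)) = (-12 + f)/(2*f))
u(R) = 2 + 23*R (u(R) = 22*R + (2 + R) = 2 + 23*R)
Y(r) = -228 (Y(r) = 2 + 23*(-10) = 2 - 230 = -228)
Y(S(8)) - 370402 = -228 - 370402 = -370630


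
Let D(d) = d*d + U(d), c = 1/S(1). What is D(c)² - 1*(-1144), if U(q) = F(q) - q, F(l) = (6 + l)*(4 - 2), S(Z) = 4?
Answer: 331673/256 ≈ 1295.6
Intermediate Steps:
F(l) = 12 + 2*l (F(l) = (6 + l)*2 = 12 + 2*l)
c = ¼ (c = 1/4 = ¼ ≈ 0.25000)
U(q) = 12 + q (U(q) = (12 + 2*q) - q = 12 + q)
D(d) = 12 + d + d² (D(d) = d*d + (12 + d) = d² + (12 + d) = 12 + d + d²)
D(c)² - 1*(-1144) = (12 + ¼ + (¼)²)² - 1*(-1144) = (12 + ¼ + 1/16)² + 1144 = (197/16)² + 1144 = 38809/256 + 1144 = 331673/256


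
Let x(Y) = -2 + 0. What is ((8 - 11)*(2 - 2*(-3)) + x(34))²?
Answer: 676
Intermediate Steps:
x(Y) = -2
((8 - 11)*(2 - 2*(-3)) + x(34))² = ((8 - 11)*(2 - 2*(-3)) - 2)² = (-3*(2 + 6) - 2)² = (-3*8 - 2)² = (-24 - 2)² = (-26)² = 676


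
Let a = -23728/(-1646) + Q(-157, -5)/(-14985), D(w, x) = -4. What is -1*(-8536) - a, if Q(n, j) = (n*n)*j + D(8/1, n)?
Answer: 34997442371/4110885 ≈ 8513.4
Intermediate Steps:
Q(n, j) = -4 + j*n² (Q(n, j) = (n*n)*j - 4 = n²*j - 4 = j*n² - 4 = -4 + j*n²)
a = 93071989/4110885 (a = -23728/(-1646) + (-4 - 5*(-157)²)/(-14985) = -23728*(-1/1646) + (-4 - 5*24649)*(-1/14985) = 11864/823 + (-4 - 123245)*(-1/14985) = 11864/823 - 123249*(-1/14985) = 11864/823 + 41083/4995 = 93071989/4110885 ≈ 22.640)
-1*(-8536) - a = -1*(-8536) - 1*93071989/4110885 = 8536 - 93071989/4110885 = 34997442371/4110885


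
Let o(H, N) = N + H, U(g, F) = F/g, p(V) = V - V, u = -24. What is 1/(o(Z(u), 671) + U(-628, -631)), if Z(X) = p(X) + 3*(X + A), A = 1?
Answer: 628/378687 ≈ 0.0016584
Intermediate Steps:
p(V) = 0
Z(X) = 3 + 3*X (Z(X) = 0 + 3*(X + 1) = 0 + 3*(1 + X) = 0 + (3 + 3*X) = 3 + 3*X)
o(H, N) = H + N
1/(o(Z(u), 671) + U(-628, -631)) = 1/(((3 + 3*(-24)) + 671) - 631/(-628)) = 1/(((3 - 72) + 671) - 631*(-1/628)) = 1/((-69 + 671) + 631/628) = 1/(602 + 631/628) = 1/(378687/628) = 628/378687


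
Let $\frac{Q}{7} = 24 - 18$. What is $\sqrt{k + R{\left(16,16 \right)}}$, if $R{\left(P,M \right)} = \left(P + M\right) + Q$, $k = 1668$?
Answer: $\sqrt{1742} \approx 41.737$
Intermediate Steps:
$Q = 42$ ($Q = 7 \left(24 - 18\right) = 7 \cdot 6 = 42$)
$R{\left(P,M \right)} = 42 + M + P$ ($R{\left(P,M \right)} = \left(P + M\right) + 42 = \left(M + P\right) + 42 = 42 + M + P$)
$\sqrt{k + R{\left(16,16 \right)}} = \sqrt{1668 + \left(42 + 16 + 16\right)} = \sqrt{1668 + 74} = \sqrt{1742}$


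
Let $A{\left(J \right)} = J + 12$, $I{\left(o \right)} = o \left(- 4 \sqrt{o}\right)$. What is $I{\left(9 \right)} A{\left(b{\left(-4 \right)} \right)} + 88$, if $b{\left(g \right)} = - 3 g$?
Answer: $-2504$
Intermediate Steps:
$I{\left(o \right)} = - 4 o^{\frac{3}{2}}$
$A{\left(J \right)} = 12 + J$
$I{\left(9 \right)} A{\left(b{\left(-4 \right)} \right)} + 88 = - 4 \cdot 9^{\frac{3}{2}} \left(12 - -12\right) + 88 = \left(-4\right) 27 \left(12 + 12\right) + 88 = \left(-108\right) 24 + 88 = -2592 + 88 = -2504$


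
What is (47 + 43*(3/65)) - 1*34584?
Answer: -2244776/65 ≈ -34535.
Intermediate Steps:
(47 + 43*(3/65)) - 1*34584 = (47 + 43*(3*(1/65))) - 34584 = (47 + 43*(3/65)) - 34584 = (47 + 129/65) - 34584 = 3184/65 - 34584 = -2244776/65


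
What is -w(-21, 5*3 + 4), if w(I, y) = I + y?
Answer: 2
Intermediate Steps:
-w(-21, 5*3 + 4) = -(-21 + (5*3 + 4)) = -(-21 + (15 + 4)) = -(-21 + 19) = -1*(-2) = 2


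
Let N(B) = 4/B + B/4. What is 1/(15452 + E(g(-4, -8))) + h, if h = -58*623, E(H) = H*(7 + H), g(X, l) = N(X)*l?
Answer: -571639879/15820 ≈ -36134.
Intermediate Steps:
N(B) = 4/B + B/4 (N(B) = 4/B + B*(¼) = 4/B + B/4)
g(X, l) = l*(4/X + X/4) (g(X, l) = (4/X + X/4)*l = l*(4/X + X/4))
h = -36134
1/(15452 + E(g(-4, -8))) + h = 1/(15452 + ((¼)*(-8)*(16 + (-4)²)/(-4))*(7 + (¼)*(-8)*(16 + (-4)²)/(-4))) - 36134 = 1/(15452 + ((¼)*(-8)*(-¼)*(16 + 16))*(7 + (¼)*(-8)*(-¼)*(16 + 16))) - 36134 = 1/(15452 + ((¼)*(-8)*(-¼)*32)*(7 + (¼)*(-8)*(-¼)*32)) - 36134 = 1/(15452 + 16*(7 + 16)) - 36134 = 1/(15452 + 16*23) - 36134 = 1/(15452 + 368) - 36134 = 1/15820 - 36134 = -571639879/15820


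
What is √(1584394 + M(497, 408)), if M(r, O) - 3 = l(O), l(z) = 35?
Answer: 12*√11003 ≈ 1258.7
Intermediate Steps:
M(r, O) = 38 (M(r, O) = 3 + 35 = 38)
√(1584394 + M(497, 408)) = √(1584394 + 38) = √1584432 = 12*√11003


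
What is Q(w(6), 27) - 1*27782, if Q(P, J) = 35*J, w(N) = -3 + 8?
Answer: -26837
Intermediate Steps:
w(N) = 5
Q(w(6), 27) - 1*27782 = 35*27 - 1*27782 = 945 - 27782 = -26837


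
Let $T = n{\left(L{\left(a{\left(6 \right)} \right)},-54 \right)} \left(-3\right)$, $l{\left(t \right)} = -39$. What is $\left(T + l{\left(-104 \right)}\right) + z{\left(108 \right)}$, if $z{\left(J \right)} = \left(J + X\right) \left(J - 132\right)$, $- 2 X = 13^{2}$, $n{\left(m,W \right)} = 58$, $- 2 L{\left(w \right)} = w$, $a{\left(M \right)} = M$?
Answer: $-777$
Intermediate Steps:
$L{\left(w \right)} = - \frac{w}{2}$
$X = - \frac{169}{2}$ ($X = - \frac{13^{2}}{2} = \left(- \frac{1}{2}\right) 169 = - \frac{169}{2} \approx -84.5$)
$z{\left(J \right)} = \left(-132 + J\right) \left(- \frac{169}{2} + J\right)$ ($z{\left(J \right)} = \left(J - \frac{169}{2}\right) \left(J - 132\right) = \left(- \frac{169}{2} + J\right) \left(-132 + J\right) = \left(-132 + J\right) \left(- \frac{169}{2} + J\right)$)
$T = -174$ ($T = 58 \left(-3\right) = -174$)
$\left(T + l{\left(-104 \right)}\right) + z{\left(108 \right)} = \left(-174 - 39\right) + \left(11154 + 108^{2} - 23382\right) = -213 + \left(11154 + 11664 - 23382\right) = -213 - 564 = -777$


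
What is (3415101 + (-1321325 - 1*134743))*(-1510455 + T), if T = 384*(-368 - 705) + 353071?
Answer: -3074537734728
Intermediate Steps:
T = -58961 (T = 384*(-1073) + 353071 = -412032 + 353071 = -58961)
(3415101 + (-1321325 - 1*134743))*(-1510455 + T) = (3415101 + (-1321325 - 1*134743))*(-1510455 - 58961) = (3415101 + (-1321325 - 134743))*(-1569416) = (3415101 - 1456068)*(-1569416) = 1959033*(-1569416) = -3074537734728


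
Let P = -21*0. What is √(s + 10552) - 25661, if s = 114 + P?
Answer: -25661 + √10666 ≈ -25558.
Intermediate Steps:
P = 0
s = 114 (s = 114 + 0 = 114)
√(s + 10552) - 25661 = √(114 + 10552) - 25661 = √10666 - 25661 = -25661 + √10666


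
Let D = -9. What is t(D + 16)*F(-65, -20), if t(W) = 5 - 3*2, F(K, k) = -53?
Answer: 53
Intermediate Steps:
t(W) = -1 (t(W) = 5 - 6 = -1)
t(D + 16)*F(-65, -20) = -1*(-53) = 53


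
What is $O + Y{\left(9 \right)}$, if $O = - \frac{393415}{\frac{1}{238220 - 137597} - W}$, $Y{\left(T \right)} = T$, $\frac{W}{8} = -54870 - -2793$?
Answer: $\frac{337703768376}{41921151769} \approx 8.0557$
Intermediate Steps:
$W = -416616$ ($W = 8 \left(-54870 - -2793\right) = 8 \left(-54870 + 2793\right) = 8 \left(-52077\right) = -416616$)
$O = - \frac{39586597545}{41921151769}$ ($O = - \frac{393415}{\frac{1}{238220 - 137597} - -416616} = - \frac{393415}{\frac{1}{100623} + 416616} = - \frac{393415}{\frac{41921151769}{100623}} = \left(-393415\right) \frac{100623}{41921151769} = - \frac{39586597545}{41921151769} \approx -0.94431$)
$O + Y{\left(9 \right)} = - \frac{39586597545}{41921151769} + 9 = \frac{337703768376}{41921151769}$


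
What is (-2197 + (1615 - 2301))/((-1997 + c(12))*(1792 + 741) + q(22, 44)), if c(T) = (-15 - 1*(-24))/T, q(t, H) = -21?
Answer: 11532/20226089 ≈ 0.00057015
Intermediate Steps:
c(T) = 9/T (c(T) = (-15 + 24)/T = 9/T)
(-2197 + (1615 - 2301))/((-1997 + c(12))*(1792 + 741) + q(22, 44)) = (-2197 + (1615 - 2301))/((-1997 + 9/12)*(1792 + 741) - 21) = (-2197 - 686)/((-1997 + 9*(1/12))*2533 - 21) = -2883/((-1997 + 3/4)*2533 - 21) = -2883/(-7985/4*2533 - 21) = -2883/(-20226005/4 - 21) = -2883/(-20226089/4) = -2883*(-4/20226089) = 11532/20226089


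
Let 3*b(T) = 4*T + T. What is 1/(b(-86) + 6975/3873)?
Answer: -3873/548155 ≈ -0.0070655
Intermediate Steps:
b(T) = 5*T/3 (b(T) = (4*T + T)/3 = (5*T)/3 = 5*T/3)
1/(b(-86) + 6975/3873) = 1/((5/3)*(-86) + 6975/3873) = 1/(-430/3 + 6975*(1/3873)) = 1/(-430/3 + 2325/1291) = 1/(-548155/3873) = -3873/548155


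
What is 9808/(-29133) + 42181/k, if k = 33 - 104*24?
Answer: -417672059/23918193 ≈ -17.463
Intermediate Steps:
k = -2463 (k = 33 - 2496 = -2463)
9808/(-29133) + 42181/k = 9808/(-29133) + 42181/(-2463) = 9808*(-1/29133) + 42181*(-1/2463) = -9808/29133 - 42181/2463 = -417672059/23918193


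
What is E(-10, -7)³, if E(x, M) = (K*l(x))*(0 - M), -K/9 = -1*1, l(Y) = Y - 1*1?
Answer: -332812557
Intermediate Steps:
l(Y) = -1 + Y (l(Y) = Y - 1 = -1 + Y)
K = 9 (K = -(-9) = -9*(-1) = 9)
E(x, M) = -M*(-9 + 9*x) (E(x, M) = (9*(-1 + x))*(0 - M) = (-9 + 9*x)*(-M) = -M*(-9 + 9*x))
E(-10, -7)³ = (9*(-7)*(1 - 1*(-10)))³ = (9*(-7)*(1 + 10))³ = (9*(-7)*11)³ = (-693)³ = -332812557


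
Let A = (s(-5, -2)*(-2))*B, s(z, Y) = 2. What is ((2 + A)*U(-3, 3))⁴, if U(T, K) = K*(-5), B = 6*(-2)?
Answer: 316406250000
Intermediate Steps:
B = -12
U(T, K) = -5*K
A = 48 (A = (2*(-2))*(-12) = -4*(-12) = 48)
((2 + A)*U(-3, 3))⁴ = ((2 + 48)*(-5*3))⁴ = (50*(-15))⁴ = (-750)⁴ = 316406250000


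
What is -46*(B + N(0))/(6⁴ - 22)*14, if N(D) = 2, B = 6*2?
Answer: -92/13 ≈ -7.0769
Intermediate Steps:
B = 12
-46*(B + N(0))/(6⁴ - 22)*14 = -46*(12 + 2)/(6⁴ - 22)*14 = -644/(1296 - 22)*14 = -644/1274*14 = -46*1/91*14 = -46/91*14 = -92/13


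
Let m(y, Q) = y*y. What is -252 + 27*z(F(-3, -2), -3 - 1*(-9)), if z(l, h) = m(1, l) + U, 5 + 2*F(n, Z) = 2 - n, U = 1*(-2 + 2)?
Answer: -225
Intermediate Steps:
U = 0 (U = 1*0 = 0)
F(n, Z) = -3/2 - n/2 (F(n, Z) = -5/2 + (2 - n)/2 = -5/2 + (1 - n/2) = -3/2 - n/2)
m(y, Q) = y**2
z(l, h) = 1 (z(l, h) = 1**2 + 0 = 1 + 0 = 1)
-252 + 27*z(F(-3, -2), -3 - 1*(-9)) = -252 + 27*1 = -252 + 27 = -225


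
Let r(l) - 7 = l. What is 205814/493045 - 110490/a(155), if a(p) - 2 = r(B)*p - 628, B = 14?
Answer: -7705065292/185173615 ≈ -41.610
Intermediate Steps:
r(l) = 7 + l
a(p) = -626 + 21*p (a(p) = 2 + ((7 + 14)*p - 628) = 2 + (21*p - 628) = 2 + (-628 + 21*p) = -626 + 21*p)
205814/493045 - 110490/a(155) = 205814/493045 - 110490/(-626 + 21*155) = 205814*(1/493045) - 110490/(-626 + 3255) = 29402/70435 - 110490/2629 = -7705065292/185173615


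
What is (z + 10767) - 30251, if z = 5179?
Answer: -14305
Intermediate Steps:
(z + 10767) - 30251 = (5179 + 10767) - 30251 = 15946 - 30251 = -14305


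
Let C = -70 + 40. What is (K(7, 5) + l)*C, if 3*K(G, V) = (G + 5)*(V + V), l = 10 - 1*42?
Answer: -240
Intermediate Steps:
l = -32 (l = 10 - 42 = -32)
K(G, V) = 2*V*(5 + G)/3 (K(G, V) = ((G + 5)*(V + V))/3 = ((5 + G)*(2*V))/3 = (2*V*(5 + G))/3 = 2*V*(5 + G)/3)
C = -30
(K(7, 5) + l)*C = ((⅔)*5*(5 + 7) - 32)*(-30) = ((⅔)*5*12 - 32)*(-30) = (40 - 32)*(-30) = 8*(-30) = -240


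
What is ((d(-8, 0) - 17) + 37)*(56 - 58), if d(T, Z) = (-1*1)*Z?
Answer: -40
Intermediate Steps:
d(T, Z) = -Z
((d(-8, 0) - 17) + 37)*(56 - 58) = ((-1*0 - 17) + 37)*(56 - 58) = ((0 - 17) + 37)*(-2) = (-17 + 37)*(-2) = 20*(-2) = -40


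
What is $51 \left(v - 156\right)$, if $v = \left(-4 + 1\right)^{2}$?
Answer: $-7497$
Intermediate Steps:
$v = 9$ ($v = \left(-3\right)^{2} = 9$)
$51 \left(v - 156\right) = 51 \left(9 - 156\right) = 51 \left(-147\right) = -7497$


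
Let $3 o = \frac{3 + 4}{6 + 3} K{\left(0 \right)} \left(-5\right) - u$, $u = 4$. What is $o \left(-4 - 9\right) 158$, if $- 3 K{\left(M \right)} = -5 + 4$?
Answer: $\frac{293722}{81} \approx 3626.2$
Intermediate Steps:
$K{\left(M \right)} = \frac{1}{3}$ ($K{\left(M \right)} = - \frac{-5 + 4}{3} = \left(- \frac{1}{3}\right) \left(-1\right) = \frac{1}{3}$)
$o = - \frac{143}{81}$ ($o = \frac{\frac{3 + 4}{6 + 3} \cdot \frac{1}{3} \left(-5\right) - 4}{3} = \frac{\frac{7}{9} \cdot \frac{1}{3} \left(-5\right) - 4}{3} = \frac{\frac{7}{27} \left(-5\right) - 4}{3} = \frac{- \frac{35}{27} - 4}{3} = \frac{1}{3} \left(- \frac{143}{27}\right) = - \frac{143}{81} \approx -1.7654$)
$o \left(-4 - 9\right) 158 = - \frac{143 \left(-4 - 9\right)}{81} \cdot 158 = \left(- \frac{143}{81}\right) \left(-13\right) 158 = \frac{1859}{81} \cdot 158 = \frac{293722}{81}$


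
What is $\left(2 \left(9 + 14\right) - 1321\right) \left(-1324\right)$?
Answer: $1688100$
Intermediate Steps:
$\left(2 \left(9 + 14\right) - 1321\right) \left(-1324\right) = \left(2 \cdot 23 - 1321\right) \left(-1324\right) = \left(46 - 1321\right) \left(-1324\right) = \left(-1275\right) \left(-1324\right) = 1688100$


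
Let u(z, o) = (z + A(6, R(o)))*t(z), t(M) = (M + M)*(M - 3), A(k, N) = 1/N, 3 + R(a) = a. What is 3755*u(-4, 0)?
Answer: -2733640/3 ≈ -9.1121e+5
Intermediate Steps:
R(a) = -3 + a
t(M) = 2*M*(-3 + M) (t(M) = (2*M)*(-3 + M) = 2*M*(-3 + M))
u(z, o) = 2*z*(-3 + z)*(z + 1/(-3 + o)) (u(z, o) = (z + 1/(-3 + o))*(2*z*(-3 + z)) = 2*z*(-3 + z)*(z + 1/(-3 + o)))
3755*u(-4, 0) = 3755*(2*(-4)*(1 - 4*(-3 + 0))*(-3 - 4)/(-3 + 0)) = 3755*(2*(-4)*(1 - 4*(-3))*(-7)/(-3)) = 3755*(2*(-4)*(-⅓)*(1 + 12)*(-7)) = 3755*(2*(-4)*(-⅓)*13*(-7)) = 3755*(-728/3) = -2733640/3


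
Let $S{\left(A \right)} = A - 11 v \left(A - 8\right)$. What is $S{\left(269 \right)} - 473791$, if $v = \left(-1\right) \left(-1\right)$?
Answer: $-476393$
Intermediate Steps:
$v = 1$
$S{\left(A \right)} = 88 - 10 A$ ($S{\left(A \right)} = A - 11 \cdot 1 \left(A - 8\right) = A - 11 \cdot 1 \left(-8 + A\right) = A - 11 \left(-8 + A\right) = A - \left(-88 + 11 A\right) = 88 - 10 A$)
$S{\left(269 \right)} - 473791 = \left(88 - 2690\right) - 473791 = -2602 - 473791 = -476393$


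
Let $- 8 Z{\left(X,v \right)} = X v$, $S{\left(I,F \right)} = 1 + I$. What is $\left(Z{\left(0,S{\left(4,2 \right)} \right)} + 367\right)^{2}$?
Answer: $134689$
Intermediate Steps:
$Z{\left(X,v \right)} = - \frac{X v}{8}$
$\left(Z{\left(0,S{\left(4,2 \right)} \right)} + 367\right)^{2} = \left(\left(- \frac{1}{8}\right) 0 \left(1 + 4\right) + 367\right)^{2} = \left(\left(- \frac{1}{8}\right) 0 \cdot 5 + 367\right)^{2} = \left(0 + 367\right)^{2} = 367^{2} = 134689$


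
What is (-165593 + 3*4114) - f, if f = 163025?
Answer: -316276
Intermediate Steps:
(-165593 + 3*4114) - f = (-165593 + 3*4114) - 1*163025 = (-165593 + 12342) - 163025 = -153251 - 163025 = -316276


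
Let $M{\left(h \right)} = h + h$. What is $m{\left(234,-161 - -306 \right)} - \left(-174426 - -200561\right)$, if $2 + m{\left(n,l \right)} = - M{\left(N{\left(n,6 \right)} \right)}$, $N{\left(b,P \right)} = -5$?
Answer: $-26127$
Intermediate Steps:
$M{\left(h \right)} = 2 h$
$m{\left(n,l \right)} = 8$ ($m{\left(n,l \right)} = -2 - 2 \left(-5\right) = -2 - -10 = -2 + 10 = 8$)
$m{\left(234,-161 - -306 \right)} - \left(-174426 - -200561\right) = 8 - \left(-174426 - -200561\right) = 8 - \left(-174426 + 200561\right) = 8 - 26135 = -26127$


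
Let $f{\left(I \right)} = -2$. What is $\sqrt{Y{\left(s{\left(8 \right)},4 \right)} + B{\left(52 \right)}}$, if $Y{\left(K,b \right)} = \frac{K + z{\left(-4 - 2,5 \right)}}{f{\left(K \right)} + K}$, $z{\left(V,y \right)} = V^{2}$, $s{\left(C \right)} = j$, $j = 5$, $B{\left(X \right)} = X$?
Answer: $\frac{\sqrt{591}}{3} \approx 8.1035$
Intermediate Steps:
$s{\left(C \right)} = 5$
$Y{\left(K,b \right)} = \frac{36 + K}{-2 + K}$ ($Y{\left(K,b \right)} = \frac{K + \left(-4 - 2\right)^{2}}{-2 + K} = \frac{K + \left(-6\right)^{2}}{-2 + K} = \frac{K + 36}{-2 + K} = \frac{36 + K}{-2 + K}$)
$\sqrt{Y{\left(s{\left(8 \right)},4 \right)} + B{\left(52 \right)}} = \sqrt{\frac{36 + 5}{-2 + 5} + 52} = \sqrt{\frac{1}{3} \cdot 41 + 52} = \sqrt{\frac{41}{3} + 52} = \sqrt{\frac{197}{3}} = \frac{\sqrt{591}}{3}$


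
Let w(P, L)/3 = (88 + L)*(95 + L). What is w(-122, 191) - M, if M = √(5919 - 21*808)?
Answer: 239382 - I*√11049 ≈ 2.3938e+5 - 105.11*I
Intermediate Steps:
w(P, L) = 3*(88 + L)*(95 + L) (w(P, L) = 3*((88 + L)*(95 + L)) = 3*(88 + L)*(95 + L))
M = I*√11049 (M = √(5919 - 16968) = √(-11049) = I*√11049 ≈ 105.11*I)
w(-122, 191) - M = (25080 + 3*191² + 549*191) - I*√11049 = (25080 + 3*36481 + 104859) - I*√11049 = (25080 + 109443 + 104859) - I*√11049 = 239382 - I*√11049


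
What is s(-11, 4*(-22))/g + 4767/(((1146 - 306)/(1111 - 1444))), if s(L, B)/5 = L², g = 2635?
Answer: -39831617/21080 ≈ -1889.5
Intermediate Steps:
s(L, B) = 5*L²
s(-11, 4*(-22))/g + 4767/(((1146 - 306)/(1111 - 1444))) = (5*(-11)²)/2635 + 4767/(((1146 - 306)/(1111 - 1444))) = (5*121)*(1/2635) + 4767/((840/(-333))) = 605*(1/2635) + 4767/((840*(-1/333))) = 121/527 + 4767/(-280/111) = 121/527 + 4767*(-111/280) = 121/527 - 75591/40 = -39831617/21080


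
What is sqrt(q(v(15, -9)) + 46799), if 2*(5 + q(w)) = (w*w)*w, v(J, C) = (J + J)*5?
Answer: sqrt(1734294) ≈ 1316.9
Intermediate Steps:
v(J, C) = 10*J (v(J, C) = (2*J)*5 = 10*J)
q(w) = -5 + w**3/2 (q(w) = -5 + ((w*w)*w)/2 = -5 + (w**2*w)/2 = -5 + w**3/2)
sqrt(q(v(15, -9)) + 46799) = sqrt((-5 + (10*15)**3/2) + 46799) = sqrt((-5 + (1/2)*150**3) + 46799) = sqrt((-5 + (1/2)*3375000) + 46799) = sqrt((-5 + 1687500) + 46799) = sqrt(1687495 + 46799) = sqrt(1734294)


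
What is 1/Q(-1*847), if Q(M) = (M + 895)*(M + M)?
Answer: -1/81312 ≈ -1.2298e-5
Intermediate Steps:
Q(M) = 2*M*(895 + M) (Q(M) = (895 + M)*(2*M) = 2*M*(895 + M))
1/Q(-1*847) = 1/(2*(-1*847)*(895 - 1*847)) = 1/(2*(-847)*(895 - 847)) = 1/(2*(-847)*48) = 1/(-81312) = -1/81312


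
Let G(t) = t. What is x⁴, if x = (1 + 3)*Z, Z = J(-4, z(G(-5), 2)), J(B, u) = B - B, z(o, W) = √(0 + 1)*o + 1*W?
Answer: 0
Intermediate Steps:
z(o, W) = W + o (z(o, W) = √1*o + W = 1*o + W = o + W = W + o)
J(B, u) = 0
Z = 0
x = 0 (x = (1 + 3)*0 = 4*0 = 0)
x⁴ = 0⁴ = 0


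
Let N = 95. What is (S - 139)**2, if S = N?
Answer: 1936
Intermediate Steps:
S = 95
(S - 139)**2 = (95 - 139)**2 = (-44)**2 = 1936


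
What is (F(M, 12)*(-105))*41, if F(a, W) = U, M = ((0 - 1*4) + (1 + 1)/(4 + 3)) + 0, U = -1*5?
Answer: 21525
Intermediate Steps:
U = -5
M = -26/7 (M = ((0 - 4) + 2/7) + 0 = (-4 + 2*(⅐)) + 0 = (-4 + 2/7) + 0 = -26/7 + 0 = -26/7 ≈ -3.7143)
F(a, W) = -5
(F(M, 12)*(-105))*41 = -5*(-105)*41 = 525*41 = 21525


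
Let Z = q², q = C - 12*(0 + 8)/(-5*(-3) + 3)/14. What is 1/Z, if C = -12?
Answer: 441/67600 ≈ 0.0065237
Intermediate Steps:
q = -260/21 (q = -12 - 12*(0 + 8)/(-5*(-3) + 3)/14 = -12 - 12*8/(15 + 3)/14 = -12 - 12*8/18/14 = -12 - 12*8*(1/18)/14 = -12 - 16/(3*14) = -12 - 12*2/63 = -12 - 8/21 = -260/21 ≈ -12.381)
Z = 67600/441 (Z = (-260/21)² = 67600/441 ≈ 153.29)
1/Z = 1/(67600/441) = 441/67600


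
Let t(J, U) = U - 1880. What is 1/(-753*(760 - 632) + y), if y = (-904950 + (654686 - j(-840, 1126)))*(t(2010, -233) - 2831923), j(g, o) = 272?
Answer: 1/710027946912 ≈ 1.4084e-12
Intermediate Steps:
t(J, U) = -1880 + U
y = 710028043296 (y = (-904950 + (654686 - 1*272))*((-1880 - 233) - 2831923) = (-904950 + (654686 - 272))*(-2113 - 2831923) = (-904950 + 654414)*(-2834036) = -250536*(-2834036) = 710028043296)
1/(-753*(760 - 632) + y) = 1/(-753*(760 - 632) + 710028043296) = 1/(-753*128 + 710028043296) = 1/(-96384 + 710028043296) = 1/710027946912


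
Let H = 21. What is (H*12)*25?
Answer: 6300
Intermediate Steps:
(H*12)*25 = (21*12)*25 = 252*25 = 6300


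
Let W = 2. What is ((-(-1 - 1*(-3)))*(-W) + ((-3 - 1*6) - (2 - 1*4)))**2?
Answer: 9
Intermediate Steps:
((-(-1 - 1*(-3)))*(-W) + ((-3 - 1*6) - (2 - 1*4)))**2 = ((-(-1 - 1*(-3)))*(-1*2) + ((-3 - 1*6) - (2 - 1*4)))**2 = (-(-1 + 3)*(-2) + ((-3 - 6) - (2 - 4)))**2 = (-1*2*(-2) + (-9 - 1*(-2)))**2 = (-2*(-2) + (-9 + 2))**2 = (4 - 7)**2 = (-3)**2 = 9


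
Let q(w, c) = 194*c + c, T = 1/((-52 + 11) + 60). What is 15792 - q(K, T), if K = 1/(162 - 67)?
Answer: 299853/19 ≈ 15782.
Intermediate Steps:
T = 1/19 (T = 1/(-41 + 60) = 1/19 ≈ 0.052632)
K = 1/95 ≈ 0.010526
q(w, c) = 195*c
15792 - q(K, T) = 15792 - 195/19 = 299853/19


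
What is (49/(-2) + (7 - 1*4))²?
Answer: 1849/4 ≈ 462.25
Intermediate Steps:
(49/(-2) + (7 - 1*4))² = (49*(-½) + (7 - 4))² = (-49/2 + 3)² = (-43/2)² = 1849/4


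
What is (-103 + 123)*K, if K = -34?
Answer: -680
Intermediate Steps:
(-103 + 123)*K = (-103 + 123)*(-34) = 20*(-34) = -680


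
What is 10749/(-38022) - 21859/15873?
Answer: -333913925/201174402 ≈ -1.6598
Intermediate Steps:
10749/(-38022) - 21859/15873 = 10749*(-1/38022) - 21859*1/15873 = -3583/12674 - 21859/15873 = -333913925/201174402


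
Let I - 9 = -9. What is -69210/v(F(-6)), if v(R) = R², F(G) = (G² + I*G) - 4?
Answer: -34605/512 ≈ -67.588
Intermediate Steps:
I = 0 (I = 9 - 9 = 0)
F(G) = -4 + G² (F(G) = (G² + 0*G) - 4 = (G² + 0) - 4 = G² - 4 = -4 + G²)
-69210/v(F(-6)) = -69210/(-4 + (-6)²)² = -69210/(-4 + 36)² = -69210/(32²) = -69210/1024 = -69210*1/1024 = -34605/512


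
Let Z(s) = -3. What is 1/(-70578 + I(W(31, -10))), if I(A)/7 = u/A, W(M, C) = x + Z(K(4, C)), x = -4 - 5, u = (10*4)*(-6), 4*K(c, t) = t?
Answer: -1/70438 ≈ -1.4197e-5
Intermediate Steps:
K(c, t) = t/4
u = -240 (u = 40*(-6) = -240)
x = -9
W(M, C) = -12 (W(M, C) = -9 - 3 = -12)
I(A) = -1680/A (I(A) = 7*(-240/A) = -1680/A)
1/(-70578 + I(W(31, -10))) = 1/(-70578 - 1680/(-12)) = 1/(-70578 - 1680*(-1/12)) = 1/(-70578 + 140) = 1/(-70438) = -1/70438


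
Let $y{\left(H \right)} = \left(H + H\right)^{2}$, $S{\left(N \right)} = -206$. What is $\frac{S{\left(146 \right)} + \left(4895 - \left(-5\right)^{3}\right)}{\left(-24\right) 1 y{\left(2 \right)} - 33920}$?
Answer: $- \frac{2407}{17152} \approx -0.14033$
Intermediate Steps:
$y{\left(H \right)} = 4 H^{2}$ ($y{\left(H \right)} = \left(2 H\right)^{2} = 4 H^{2}$)
$\frac{S{\left(146 \right)} + \left(4895 - \left(-5\right)^{3}\right)}{\left(-24\right) 1 y{\left(2 \right)} - 33920} = \frac{-206 + \left(4895 - \left(-5\right)^{3}\right)}{\left(-24\right) 1 \cdot 4 \cdot 2^{2} - 33920} = \frac{-206 + \left(4895 - -125\right)}{- 24 \cdot 4 \cdot 4 - 33920} = \frac{-206 + \left(4895 + 125\right)}{\left(-24\right) 16 - 33920} = \frac{-206 + 5020}{-384 - 33920} = \frac{4814}{-34304} = 4814 \left(- \frac{1}{34304}\right) = - \frac{2407}{17152}$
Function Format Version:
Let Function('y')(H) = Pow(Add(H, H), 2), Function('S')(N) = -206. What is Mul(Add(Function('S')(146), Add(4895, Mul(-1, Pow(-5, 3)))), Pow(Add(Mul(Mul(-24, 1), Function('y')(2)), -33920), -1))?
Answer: Rational(-2407, 17152) ≈ -0.14033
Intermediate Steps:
Function('y')(H) = Mul(4, Pow(H, 2)) (Function('y')(H) = Pow(Mul(2, H), 2) = Mul(4, Pow(H, 2)))
Mul(Add(Function('S')(146), Add(4895, Mul(-1, Pow(-5, 3)))), Pow(Add(Mul(Mul(-24, 1), Function('y')(2)), -33920), -1)) = Mul(Add(-206, Add(4895, Mul(-1, Pow(-5, 3)))), Pow(Add(Mul(Mul(-24, 1), Mul(4, Pow(2, 2))), -33920), -1)) = Mul(Add(-206, Add(4895, Mul(-1, -125))), Pow(Add(Mul(-24, Mul(4, 4)), -33920), -1)) = Mul(Add(-206, Add(4895, 125)), Pow(Add(Mul(-24, 16), -33920), -1)) = Mul(Add(-206, 5020), Pow(Add(-384, -33920), -1)) = Mul(4814, Pow(-34304, -1)) = Mul(4814, Rational(-1, 34304)) = Rational(-2407, 17152)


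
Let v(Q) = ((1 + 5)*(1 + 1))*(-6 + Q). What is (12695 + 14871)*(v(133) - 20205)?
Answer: -514960446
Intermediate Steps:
v(Q) = -72 + 12*Q (v(Q) = (6*2)*(-6 + Q) = 12*(-6 + Q) = -72 + 12*Q)
(12695 + 14871)*(v(133) - 20205) = (12695 + 14871)*((-72 + 12*133) - 20205) = 27566*((-72 + 1596) - 20205) = 27566*(1524 - 20205) = 27566*(-18681) = -514960446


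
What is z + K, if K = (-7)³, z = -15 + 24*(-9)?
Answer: -574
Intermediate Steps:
z = -231 (z = -15 - 216 = -231)
K = -343
z + K = -231 - 343 = -574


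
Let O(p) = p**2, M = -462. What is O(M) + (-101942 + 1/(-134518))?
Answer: 14999026035/134518 ≈ 1.1150e+5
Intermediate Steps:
O(M) + (-101942 + 1/(-134518)) = (-462)**2 + (-101942 + 1/(-134518)) = 213444 + (-101942 - 1/134518) = 213444 - 13713033957/134518 = 14999026035/134518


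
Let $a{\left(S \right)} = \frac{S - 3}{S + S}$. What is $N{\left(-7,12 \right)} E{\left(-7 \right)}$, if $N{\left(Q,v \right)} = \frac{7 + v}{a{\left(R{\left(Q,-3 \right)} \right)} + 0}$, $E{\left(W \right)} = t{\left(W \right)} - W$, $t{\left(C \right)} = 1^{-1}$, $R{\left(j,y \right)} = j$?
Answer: $\frac{1064}{5} \approx 212.8$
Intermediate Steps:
$a{\left(S \right)} = \frac{-3 + S}{2 S}$
$t{\left(C \right)} = 1$
$E{\left(W \right)} = 1 - W$
$N{\left(Q,v \right)} = \frac{2 Q \left(7 + v\right)}{-3 + Q}$ ($N{\left(Q,v \right)} = \frac{7 + v}{\frac{-3 + Q}{2 Q} + 0} = \frac{7 + v}{\frac{1}{2} \frac{1}{Q} \left(-3 + Q\right)} = \left(7 + v\right) \frac{2 Q}{-3 + Q} = \frac{2 Q \left(7 + v\right)}{-3 + Q}$)
$N{\left(-7,12 \right)} E{\left(-7 \right)} = 2 \left(-7\right) \frac{1}{-3 - 7} \left(7 + 12\right) \left(1 - -7\right) = 2 \left(-7\right) \frac{1}{-10} \cdot 19 \left(1 + 7\right) = 2 \left(-7\right) \left(- \frac{1}{10}\right) 19 \cdot 8 = \frac{133}{5} \cdot 8 = \frac{1064}{5}$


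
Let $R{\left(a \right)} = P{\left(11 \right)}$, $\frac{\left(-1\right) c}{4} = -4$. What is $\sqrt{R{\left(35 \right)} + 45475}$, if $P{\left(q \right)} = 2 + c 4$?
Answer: $\sqrt{45541} \approx 213.4$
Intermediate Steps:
$c = 16$ ($c = \left(-4\right) \left(-4\right) = 16$)
$P{\left(q \right)} = 66$ ($P{\left(q \right)} = 2 + 16 \cdot 4 = 2 + 64 = 66$)
$R{\left(a \right)} = 66$
$\sqrt{R{\left(35 \right)} + 45475} = \sqrt{66 + 45475} = \sqrt{45541}$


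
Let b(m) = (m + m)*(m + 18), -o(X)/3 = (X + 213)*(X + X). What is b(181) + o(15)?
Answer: 51518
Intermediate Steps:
o(X) = -6*X*(213 + X) (o(X) = -3*(X + 213)*(X + X) = -3*(213 + X)*2*X = -6*X*(213 + X))
b(m) = 2*m*(18 + m) (b(m) = (2*m)*(18 + m) = 2*m*(18 + m))
b(181) + o(15) = 2*181*(18 + 181) - 6*15*(213 + 15) = 2*181*199 - 6*15*228 = 72038 - 20520 = 51518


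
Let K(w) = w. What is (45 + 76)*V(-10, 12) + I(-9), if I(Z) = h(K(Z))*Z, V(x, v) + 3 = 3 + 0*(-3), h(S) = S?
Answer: 81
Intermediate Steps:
V(x, v) = 0 (V(x, v) = -3 + (3 + 0*(-3)) = -3 + (3 + 0) = -3 + 3 = 0)
I(Z) = Z² (I(Z) = Z*Z = Z²)
(45 + 76)*V(-10, 12) + I(-9) = (45 + 76)*0 + (-9)² = 121*0 + 81 = 0 + 81 = 81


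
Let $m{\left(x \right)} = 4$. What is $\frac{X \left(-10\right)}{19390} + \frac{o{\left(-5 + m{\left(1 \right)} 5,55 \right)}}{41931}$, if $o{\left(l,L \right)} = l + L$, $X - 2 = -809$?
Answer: $\frac{33974047}{81304209} \approx 0.41786$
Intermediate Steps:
$X = -807$ ($X = 2 - 809 = -807$)
$o{\left(l,L \right)} = L + l$
$\frac{X \left(-10\right)}{19390} + \frac{o{\left(-5 + m{\left(1 \right)} 5,55 \right)}}{41931} = \frac{\left(-807\right) \left(-10\right)}{19390} + \frac{55 + \left(-5 + 4 \cdot 5\right)}{41931} = 8070 \cdot \frac{1}{19390} + \left(55 + \left(-5 + 20\right)\right) \frac{1}{41931} = \frac{807}{1939} + \left(55 + 15\right) \frac{1}{41931} = \frac{807}{1939} + 70 \cdot \frac{1}{41931} = \frac{807}{1939} + \frac{70}{41931} = \frac{33974047}{81304209}$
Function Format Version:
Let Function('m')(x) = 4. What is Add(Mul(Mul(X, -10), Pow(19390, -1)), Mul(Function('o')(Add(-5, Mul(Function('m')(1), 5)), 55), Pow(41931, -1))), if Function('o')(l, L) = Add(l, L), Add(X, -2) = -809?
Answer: Rational(33974047, 81304209) ≈ 0.41786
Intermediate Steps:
X = -807 (X = Add(2, -809) = -807)
Function('o')(l, L) = Add(L, l)
Add(Mul(Mul(X, -10), Pow(19390, -1)), Mul(Function('o')(Add(-5, Mul(Function('m')(1), 5)), 55), Pow(41931, -1))) = Add(Mul(Mul(-807, -10), Pow(19390, -1)), Mul(Add(55, Add(-5, Mul(4, 5))), Pow(41931, -1))) = Add(Mul(8070, Rational(1, 19390)), Mul(Add(55, Add(-5, 20)), Rational(1, 41931))) = Add(Rational(807, 1939), Mul(Add(55, 15), Rational(1, 41931))) = Add(Rational(807, 1939), Mul(70, Rational(1, 41931))) = Add(Rational(807, 1939), Rational(70, 41931)) = Rational(33974047, 81304209)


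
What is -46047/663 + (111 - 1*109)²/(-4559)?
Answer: -69976975/1007539 ≈ -69.453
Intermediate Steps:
-46047/663 + (111 - 1*109)²/(-4559) = -46047*1/663 + (111 - 109)²*(-1/4559) = -15349/221 + 2²*(-1/4559) = -15349/221 + 4*(-1/4559) = -15349/221 - 4/4559 = -69976975/1007539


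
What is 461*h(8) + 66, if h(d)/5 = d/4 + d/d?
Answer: 6981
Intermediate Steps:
h(d) = 5 + 5*d/4 (h(d) = 5*(d/4 + d/d) = 5*(d*(¼) + 1) = 5*(d/4 + 1) = 5*(1 + d/4) = 5 + 5*d/4)
461*h(8) + 66 = 461*(5 + (5/4)*8) + 66 = 461*(5 + 10) + 66 = 461*15 + 66 = 6915 + 66 = 6981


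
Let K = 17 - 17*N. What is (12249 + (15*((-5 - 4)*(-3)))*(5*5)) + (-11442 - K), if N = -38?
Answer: 10269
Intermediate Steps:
K = 663 (K = 17 - 17*(-38) = 17 + 646 = 663)
(12249 + (15*((-5 - 4)*(-3)))*(5*5)) + (-11442 - K) = (12249 + (15*((-5 - 4)*(-3)))*(5*5)) + (-11442 - 1*663) = (12249 + (15*(-9*(-3)))*25) + (-11442 - 663) = (12249 + (15*27)*25) - 12105 = (12249 + 405*25) - 12105 = (12249 + 10125) - 12105 = 22374 - 12105 = 10269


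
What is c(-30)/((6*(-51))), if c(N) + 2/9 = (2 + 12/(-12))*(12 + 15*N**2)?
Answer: -60803/1377 ≈ -44.156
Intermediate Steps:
c(N) = 106/9 + 15*N**2 (c(N) = -2/9 + (2 + 12/(-12))*(12 + 15*N**2) = -2/9 + (2 + 12*(-1/12))*(12 + 15*N**2) = -2/9 + (2 - 1)*(12 + 15*N**2) = -2/9 + 1*(12 + 15*N**2) = -2/9 + (12 + 15*N**2) = 106/9 + 15*N**2)
c(-30)/((6*(-51))) = (106/9 + 15*(-30)**2)/((6*(-51))) = (106/9 + 15*900)/(-306) = (106/9 + 13500)*(-1/306) = (121606/9)*(-1/306) = -60803/1377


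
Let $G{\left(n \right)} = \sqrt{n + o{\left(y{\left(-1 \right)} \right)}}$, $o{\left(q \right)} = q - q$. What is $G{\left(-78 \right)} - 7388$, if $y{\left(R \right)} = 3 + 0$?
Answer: $-7388 + i \sqrt{78} \approx -7388.0 + 8.8318 i$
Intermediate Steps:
$y{\left(R \right)} = 3$
$o{\left(q \right)} = 0$
$G{\left(n \right)} = \sqrt{n}$ ($G{\left(n \right)} = \sqrt{n + 0} = \sqrt{n}$)
$G{\left(-78 \right)} - 7388 = \sqrt{-78} - 7388 = i \sqrt{78} - 7388 = -7388 + i \sqrt{78}$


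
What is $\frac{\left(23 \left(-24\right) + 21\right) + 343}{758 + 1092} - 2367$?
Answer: $- \frac{2189569}{925} \approx -2367.1$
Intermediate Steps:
$\frac{\left(23 \left(-24\right) + 21\right) + 343}{758 + 1092} - 2367 = \frac{\left(-552 + 21\right) + 343}{1850} - 2367 = \left(-531 + 343\right) \frac{1}{1850} - 2367 = \left(-188\right) \frac{1}{1850} - 2367 = - \frac{94}{925} - 2367 = - \frac{2189569}{925}$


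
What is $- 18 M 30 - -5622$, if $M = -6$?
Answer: $8862$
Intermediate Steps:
$- 18 M 30 - -5622 = \left(-18\right) \left(-6\right) 30 - -5622 = 108 \cdot 30 + 5622 = 3240 + 5622 = 8862$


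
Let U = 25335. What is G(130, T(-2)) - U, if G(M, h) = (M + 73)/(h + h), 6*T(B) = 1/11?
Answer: -18636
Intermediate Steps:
T(B) = 1/66 (T(B) = (⅙)/11 = (⅙)*(1/11) = 1/66)
G(M, h) = (73 + M)/(2*h) (G(M, h) = (73 + M)/((2*h)) = (73 + M)*(1/(2*h)) = (73 + M)/(2*h))
G(130, T(-2)) - U = (73 + 130)/(2*(1/66)) - 1*25335 = (½)*66*203 - 25335 = 6699 - 25335 = -18636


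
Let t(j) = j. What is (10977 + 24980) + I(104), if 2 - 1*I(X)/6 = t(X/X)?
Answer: 35963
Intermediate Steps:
I(X) = 6 (I(X) = 12 - 6*X/X = 12 - 6*1 = 12 - 6 = 6)
(10977 + 24980) + I(104) = (10977 + 24980) + 6 = 35957 + 6 = 35963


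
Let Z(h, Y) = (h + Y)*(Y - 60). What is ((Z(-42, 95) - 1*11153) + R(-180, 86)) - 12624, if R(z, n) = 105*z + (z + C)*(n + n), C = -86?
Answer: -86574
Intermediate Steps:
Z(h, Y) = (-60 + Y)*(Y + h) (Z(h, Y) = (Y + h)*(-60 + Y) = (-60 + Y)*(Y + h))
R(z, n) = 105*z + 2*n*(-86 + z) (R(z, n) = 105*z + (z - 86)*(n + n) = 105*z + (-86 + z)*(2*n) = 105*z + 2*n*(-86 + z))
((Z(-42, 95) - 1*11153) + R(-180, 86)) - 12624 = (((95² - 60*95 - 60*(-42) + 95*(-42)) - 1*11153) + (-172*86 + 105*(-180) + 2*86*(-180))) - 12624 = (((9025 - 5700 + 2520 - 3990) - 11153) + (-14792 - 18900 - 30960)) - 12624 = ((1855 - 11153) - 64652) - 12624 = (-9298 - 64652) - 12624 = -73950 - 12624 = -86574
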